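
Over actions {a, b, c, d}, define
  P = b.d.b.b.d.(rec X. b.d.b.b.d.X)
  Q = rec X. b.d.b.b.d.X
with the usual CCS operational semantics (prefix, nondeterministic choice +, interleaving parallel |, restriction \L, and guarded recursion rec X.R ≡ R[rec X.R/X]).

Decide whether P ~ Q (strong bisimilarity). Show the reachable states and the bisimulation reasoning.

LTS(P): 6 reachable states
  u0 = b.d.b.b.d.(rec X. b.d.b.b.d.X) has moves =b=> u1
  u1 = d.b.b.d.(rec X. b.d.b.b.d.X) has moves =d=> u2
  u2 = b.b.d.(rec X. b.d.b.b.d.X) has moves =b=> u3
  u3 = b.d.(rec X. b.d.b.b.d.X) has moves =b=> u4
  u4 = d.(rec X. b.d.b.b.d.X) has moves =d=> u5
  u5 = rec X. b.d.b.b.d.X has moves =b=> u1
LTS(Q): 5 reachable states
  v0 = rec X. b.d.b.b.d.X has moves =b=> v1
  v1 = d.b.b.d.(rec X. b.d.b.b.d.X) has moves =d=> v2
  v2 = b.b.d.(rec X. b.d.b.b.d.X) has moves =b=> v3
  v3 = b.d.(rec X. b.d.b.b.d.X) has moves =b=> v4
  v4 = d.(rec X. b.d.b.b.d.X) has moves =d=> v0
Partition-refinement fixed point:
  B0 = {u0, u5, v0}
  B1 = {u1, v1}
  B2 = {u2, v2}
  B3 = {u3, v3}
  B4 = {u4, v4}
u0 ∈ B0, v0 ∈ B0 → same block

bisimilar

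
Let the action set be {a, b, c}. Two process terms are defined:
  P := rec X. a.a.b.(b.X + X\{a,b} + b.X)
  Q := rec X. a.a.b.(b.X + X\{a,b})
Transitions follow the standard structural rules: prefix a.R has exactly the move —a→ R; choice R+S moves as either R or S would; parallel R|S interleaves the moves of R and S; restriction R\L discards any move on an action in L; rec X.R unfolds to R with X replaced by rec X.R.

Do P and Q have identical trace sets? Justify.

P's transition system — 4 states:
  p0 = rec X. a.a.b.(b.X + X\{a,b} + b.X) → —a→ p1
  p1 = a.b.(b.(rec X. a.a.b.(b.X + X\{a,b} + b.X)) + (rec X. a.a.b.(b.X + X\{a,b} + b.X))\{a,b} + b.(rec X. a.a.b.(b.X + X\{a,b} + b.X))) → —a→ p2
  p2 = b.(b.(rec X. a.a.b.(b.X + X\{a,b} + b.X)) + (rec X. a.a.b.(b.X + X\{a,b} + b.X))\{a,b} + b.(rec X. a.a.b.(b.X + X\{a,b} + b.X))) → —b→ p3
  p3 = b.(rec X. a.a.b.(b.X + X\{a,b} + b.X)) + (rec X. a.a.b.(b.X + X\{a,b} + b.X))\{a,b} + b.(rec X. a.a.b.(b.X + X\{a,b} + b.X)) → —b→ p0
Q's transition system — 4 states:
  q0 = rec X. a.a.b.(b.X + X\{a,b}) → —a→ q1
  q1 = a.b.(b.(rec X. a.a.b.(b.X + X\{a,b})) + (rec X. a.a.b.(b.X + X\{a,b}))\{a,b}) → —a→ q2
  q2 = b.(b.(rec X. a.a.b.(b.X + X\{a,b})) + (rec X. a.a.b.(b.X + X\{a,b}))\{a,b}) → —b→ q3
  q3 = b.(rec X. a.a.b.(b.X + X\{a,b})) + (rec X. a.a.b.(b.X + X\{a,b}))\{a,b} → —b→ q0
Partition-refinement fixed point:
  B0 = {p0, q0}
  B1 = {p1, q1}
  B2 = {p2, q2}
  B3 = {p3, q3}
p0 ∈ B0, q0 ∈ B0 → same block
Bisimilar ⇒ trace-equivalent.

YES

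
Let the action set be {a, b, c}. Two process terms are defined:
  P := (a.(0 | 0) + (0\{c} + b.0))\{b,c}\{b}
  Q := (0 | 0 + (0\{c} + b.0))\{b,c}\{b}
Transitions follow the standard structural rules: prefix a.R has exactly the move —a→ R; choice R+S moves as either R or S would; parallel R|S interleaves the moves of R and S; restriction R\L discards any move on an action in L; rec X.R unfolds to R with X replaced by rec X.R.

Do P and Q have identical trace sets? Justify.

NO — witness ⟨a⟩

LTS(P): 2 reachable states
  m0 = (a.(0 | 0) + (0\{c} + b.0))\{b,c}\{b} | —a→ m1
  m1 = (0 | 0)\{b,c}\{b} | ·
LTS(Q): 1 reachable states
  n0 = (0 | 0 + (0\{c} + b.0))\{b,c}\{b} | ·
Trace ⟨a⟩ through P, begin at {m0}:
  after a @ step 1: {m1}
  ✓ P
Trace ⟨a⟩ through Q, begin at {n0}:
  after a @ step 1: no successor for Q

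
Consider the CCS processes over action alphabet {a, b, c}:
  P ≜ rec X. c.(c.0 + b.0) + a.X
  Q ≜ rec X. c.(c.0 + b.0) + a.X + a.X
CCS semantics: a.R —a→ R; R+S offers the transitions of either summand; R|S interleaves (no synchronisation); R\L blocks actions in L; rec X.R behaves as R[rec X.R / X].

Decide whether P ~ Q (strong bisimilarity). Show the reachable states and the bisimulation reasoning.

P ~ Q

P's transition system — 3 states:
  m0 = rec X. c.(c.0 + b.0) + a.X ⊢ --a--▸ m0, --c--▸ m1
  m1 = c.0 + b.0 ⊢ --b--▸ m2, --c--▸ m2
  m2 = 0 ⊢ ·
Q's transition system — 3 states:
  n0 = rec X. c.(c.0 + b.0) + a.X + a.X ⊢ --a--▸ n0, --c--▸ n1
  n1 = c.0 + b.0 ⊢ --b--▸ n2, --c--▸ n2
  n2 = 0 ⊢ ·
Coarsest stable partition (strong bisimilarity classes):
  B0 = {m0, n0}
  B1 = {m1, n1}
  B2 = {m2, n2}
m0 ∈ B0, n0 ∈ B0 → same block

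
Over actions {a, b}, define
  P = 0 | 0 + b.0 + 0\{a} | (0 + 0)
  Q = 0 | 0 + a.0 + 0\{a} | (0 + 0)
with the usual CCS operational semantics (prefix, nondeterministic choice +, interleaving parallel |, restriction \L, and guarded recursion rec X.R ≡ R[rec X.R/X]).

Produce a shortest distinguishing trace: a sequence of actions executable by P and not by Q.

b

P's transition system — 2 states:
  u0 = 0 | 0 + b.0 + 0\{a} | (0 + 0) ⊢ ··b··> u1
  u1 = 0 ⊢ deadlocked
Q's transition system — 2 states:
  v0 = 0 | 0 + a.0 + 0\{a} | (0 + 0) ⊢ ··a··> v1
  v1 = 0 ⊢ deadlocked
Trace ⟨b⟩ through P, begin at {u0}:
  step 1 (b): {u1}
  — P admits the full trace.
Trace ⟨b⟩ through Q, begin at {v0}:
  step 1 (b): ∅  — Q cannot continue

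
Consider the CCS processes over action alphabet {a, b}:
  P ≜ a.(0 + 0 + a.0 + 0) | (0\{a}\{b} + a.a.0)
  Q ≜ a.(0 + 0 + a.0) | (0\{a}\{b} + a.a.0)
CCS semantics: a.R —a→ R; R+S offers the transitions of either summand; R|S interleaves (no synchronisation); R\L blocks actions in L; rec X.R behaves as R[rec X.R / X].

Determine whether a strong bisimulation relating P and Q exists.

LTS(P): 9 reachable states
  s0 = a.(0 + 0 + a.0 + 0) | (0\{a}\{b} + a.a.0) → =a=> s1, =a=> s2
  s1 = (0 + 0 + a.0 + 0) | (0\{a}\{b} + a.a.0) → =a=> s3, =a=> s4
  s2 = a.(0 + 0 + a.0 + 0) | a.0 → =a=> s3, =a=> s5
  s3 = (0 + 0 + a.0 + 0) | a.0 → =a=> s6, =a=> s7
  s4 = 0 | (0\{a}\{b} + a.a.0) → =a=> s7
  s5 = a.(0 + 0 + a.0 + 0) | 0 → =a=> s6
  s6 = (0 + 0 + a.0 + 0) | 0 → =a=> s8
  s7 = 0 | a.0 → =a=> s8
  s8 = 0 | 0 → deadlocked
LTS(Q): 9 reachable states
  t0 = a.(0 + 0 + a.0) | (0\{a}\{b} + a.a.0) → =a=> t1, =a=> t2
  t1 = (0 + 0 + a.0) | (0\{a}\{b} + a.a.0) → =a=> t3, =a=> t4
  t2 = a.(0 + 0 + a.0) | a.0 → =a=> t3, =a=> t5
  t3 = (0 + 0 + a.0) | a.0 → =a=> t6, =a=> t7
  t4 = 0 | (0\{a}\{b} + a.a.0) → =a=> t7
  t5 = a.(0 + 0 + a.0) | 0 → =a=> t6
  t6 = (0 + 0 + a.0) | 0 → =a=> t8
  t7 = 0 | a.0 → =a=> t8
  t8 = 0 | 0 → deadlocked
Bisimilarity quotient blocks:
  B0 = {s0, t0}
  B1 = {s1, s2, t1, t2}
  B2 = {s3, s4, s5, t3, t4, t5}
  B3 = {s6, s7, t6, t7}
  B4 = {s8, t8}
s0 ∈ B0, t0 ∈ B0 → same block

P ~ Q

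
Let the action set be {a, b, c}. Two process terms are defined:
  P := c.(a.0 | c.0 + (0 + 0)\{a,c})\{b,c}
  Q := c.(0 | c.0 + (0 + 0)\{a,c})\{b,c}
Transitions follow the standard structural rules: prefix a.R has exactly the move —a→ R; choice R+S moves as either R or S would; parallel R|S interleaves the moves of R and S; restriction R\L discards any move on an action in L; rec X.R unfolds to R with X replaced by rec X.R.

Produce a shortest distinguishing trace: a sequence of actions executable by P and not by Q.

ca

P's transition system — 3 states:
  s0 = c.(a.0 | c.0 + (0 + 0)\{a,c})\{b,c} has moves =c=> s1
  s1 = (a.0 | c.0 + (0 + 0)\{a,c})\{b,c} has moves =a=> s2
  s2 = (0 | c.0)\{b,c} has moves (no moves)
Q's transition system — 2 states:
  t0 = c.(0 | c.0 + (0 + 0)\{a,c})\{b,c} has moves =c=> t1
  t1 = (0 | c.0 + (0 + 0)\{a,c})\{b,c} has moves (no moves)
Executing ca from P (initial set {s0}):
  step 1 (c): {s1}
  step 2 (a): {s2}
  P completes σ.
Executing ca from Q (initial set {t0}):
  step 1 (c): {t1}
  step 2 (a): ∅ (Q stuck)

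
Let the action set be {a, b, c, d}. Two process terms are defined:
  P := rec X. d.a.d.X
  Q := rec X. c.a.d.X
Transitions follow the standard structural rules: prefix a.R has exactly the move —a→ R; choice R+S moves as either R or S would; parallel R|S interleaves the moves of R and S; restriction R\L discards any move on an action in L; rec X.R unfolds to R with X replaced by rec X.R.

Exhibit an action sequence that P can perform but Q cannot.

P's transition system — 3 states:
  p0 = rec X. d.a.d.X → —d→ p1
  p1 = a.d.(rec X. d.a.d.X) → —a→ p2
  p2 = d.(rec X. d.a.d.X) → —d→ p0
Q's transition system — 3 states:
  q0 = rec X. c.a.d.X → —c→ q1
  q1 = a.d.(rec X. c.a.d.X) → —a→ q2
  q2 = d.(rec X. c.a.d.X) → —d→ q0
Run σ = ⟨d⟩ on P: start {p0}
  [1] d ⇒ {p1}
  — P admits the full trace.
Run σ = ⟨d⟩ on Q: start {q0}
  [1] d ⇒ no successor for Q

d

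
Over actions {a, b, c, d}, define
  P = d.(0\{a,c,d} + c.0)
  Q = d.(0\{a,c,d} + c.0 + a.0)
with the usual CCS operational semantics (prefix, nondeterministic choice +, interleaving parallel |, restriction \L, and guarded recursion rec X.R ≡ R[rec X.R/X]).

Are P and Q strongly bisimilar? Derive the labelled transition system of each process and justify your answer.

NO

Reachable graph of P (3 states):
  p0 = d.(0\{a,c,d} + c.0) :: -d-> p1
  p1 = 0\{a,c,d} + c.0 :: -c-> p2
  p2 = 0 :: ·
Reachable graph of Q (3 states):
  q0 = d.(0\{a,c,d} + c.0 + a.0) :: -d-> q1
  q1 = 0\{a,c,d} + c.0 + a.0 :: -a-> q2, -c-> q2
  q2 = 0 :: ·
Coarsest stable partition (strong bisimilarity classes):
  B0 = {p0}
  B1 = {p1}
  B2 = {p2, q2}
  B3 = {q0}
  B4 = {q1}
p0 ∈ B0, q0 ∈ B3 → different blocks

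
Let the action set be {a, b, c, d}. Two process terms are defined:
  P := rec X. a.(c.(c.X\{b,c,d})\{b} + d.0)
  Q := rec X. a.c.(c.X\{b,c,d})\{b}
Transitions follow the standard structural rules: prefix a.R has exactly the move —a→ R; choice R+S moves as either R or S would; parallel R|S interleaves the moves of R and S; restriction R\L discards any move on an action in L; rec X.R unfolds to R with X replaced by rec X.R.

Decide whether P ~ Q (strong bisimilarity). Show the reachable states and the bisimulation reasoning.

Reachable graph of P (6 states):
  s0 = rec X. a.(c.(c.X\{b,c,d})\{b} + d.0) :: --a--▸ s1
  s1 = c.(c.(rec X. a.(c.(c.X\{b,c,d})\{b} + d.0))\{b,c,d})\{b} + d.0 :: --c--▸ s2, --d--▸ s3
  s2 = (c.(rec X. a.(c.(c.X\{b,c,d})\{b} + d.0))\{b,c,d})\{b} :: --c--▸ s4
  s3 = 0 :: ·
  s4 = (rec X. a.(c.(c.X\{b,c,d})\{b} + d.0))\{b,c,d}\{b} :: --a--▸ s5
  s5 = (c.(c.(rec X. a.(c.(c.X\{b,c,d})\{b} + d.0))\{b,c,d})\{b} + d.0)\{b,c,d}\{b} :: ·
Reachable graph of Q (5 states):
  t0 = rec X. a.c.(c.X\{b,c,d})\{b} :: --a--▸ t1
  t1 = c.(c.(rec X. a.c.(c.X\{b,c,d})\{b})\{b,c,d})\{b} :: --c--▸ t2
  t2 = (c.(rec X. a.c.(c.X\{b,c,d})\{b})\{b,c,d})\{b} :: --c--▸ t3
  t3 = (rec X. a.c.(c.X\{b,c,d})\{b})\{b,c,d}\{b} :: --a--▸ t4
  t4 = (c.(c.(rec X. a.c.(c.X\{b,c,d})\{b})\{b,c,d})\{b})\{b,c,d}\{b} :: ·
Coarsest stable partition (strong bisimilarity classes):
  B0 = {s0}
  B1 = {s1}
  B2 = {s2, t2}
  B3 = {s4, t3}
  B4 = {s3, s5, t4}
  B5 = {t0}
  B6 = {t1}
s0 ∈ B0, t0 ∈ B5 → different blocks

not bisimilar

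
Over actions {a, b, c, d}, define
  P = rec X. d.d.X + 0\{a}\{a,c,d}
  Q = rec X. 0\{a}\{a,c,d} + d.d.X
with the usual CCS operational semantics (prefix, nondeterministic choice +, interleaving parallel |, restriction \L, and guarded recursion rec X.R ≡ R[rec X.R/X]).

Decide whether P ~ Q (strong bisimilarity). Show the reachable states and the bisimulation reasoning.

Reachable graph of P (2 states):
  p0 = rec X. d.d.X + 0\{a}\{a,c,d} | —d→ p1
  p1 = d.(rec X. d.d.X + 0\{a}\{a,c,d}) | —d→ p0
Reachable graph of Q (2 states):
  q0 = rec X. 0\{a}\{a,c,d} + d.d.X | —d→ q1
  q1 = d.(rec X. 0\{a}\{a,c,d} + d.d.X) | —d→ q0
Bisimilarity quotient blocks:
  B0 = {p0, p1, q0, q1}
p0 ∈ B0, q0 ∈ B0 → same block

bisimilar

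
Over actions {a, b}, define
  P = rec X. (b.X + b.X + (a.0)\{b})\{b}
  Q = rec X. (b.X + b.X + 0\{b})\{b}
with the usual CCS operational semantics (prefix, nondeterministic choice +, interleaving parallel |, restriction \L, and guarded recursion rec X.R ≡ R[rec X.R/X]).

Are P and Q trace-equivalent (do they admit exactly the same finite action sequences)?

LTS(P): 2 reachable states
  u0 = rec X. (b.X + b.X + (a.0)\{b})\{b} has moves —a→ u1
  u1 = 0\{b}\{b} has moves ∅
LTS(Q): 1 reachable states
  v0 = rec X. (b.X + b.X + 0\{b})\{b} has moves ∅
Trace ⟨a⟩ through P, begin at {u0}:
  step 1 (a): {u1}
  — P admits the full trace.
Trace ⟨a⟩ through Q, begin at {v0}:
  step 1 (a): ∅ (Q stuck)

traces(P) ≠ traces(Q) — witness ⟨a⟩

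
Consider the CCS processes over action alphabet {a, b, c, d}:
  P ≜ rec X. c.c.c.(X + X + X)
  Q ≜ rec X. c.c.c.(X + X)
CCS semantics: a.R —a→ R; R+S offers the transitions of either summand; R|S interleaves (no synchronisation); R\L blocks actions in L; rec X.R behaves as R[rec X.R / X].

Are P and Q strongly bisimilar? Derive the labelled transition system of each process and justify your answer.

P ~ Q

Reachable graph of P (4 states):
  m0 = rec X. c.c.c.(X + X + X) → --c--▸ m1
  m1 = c.c.((rec X. c.c.c.(X + X + X)) + (rec X. c.c.c.(X + X + X)) + (rec X. c.c.c.(X + X + X))) → --c--▸ m2
  m2 = c.((rec X. c.c.c.(X + X + X)) + (rec X. c.c.c.(X + X + X)) + (rec X. c.c.c.(X + X + X))) → --c--▸ m3
  m3 = (rec X. c.c.c.(X + X + X)) + (rec X. c.c.c.(X + X + X)) + (rec X. c.c.c.(X + X + X)) → --c--▸ m1
Reachable graph of Q (4 states):
  n0 = rec X. c.c.c.(X + X) → --c--▸ n1
  n1 = c.c.((rec X. c.c.c.(X + X)) + (rec X. c.c.c.(X + X))) → --c--▸ n2
  n2 = c.((rec X. c.c.c.(X + X)) + (rec X. c.c.c.(X + X))) → --c--▸ n3
  n3 = (rec X. c.c.c.(X + X)) + (rec X. c.c.c.(X + X)) → --c--▸ n1
Bisimilarity quotient blocks:
  B0 = {m0, m1, m2, m3, n0, n1, n2, n3}
m0 ∈ B0, n0 ∈ B0 → same block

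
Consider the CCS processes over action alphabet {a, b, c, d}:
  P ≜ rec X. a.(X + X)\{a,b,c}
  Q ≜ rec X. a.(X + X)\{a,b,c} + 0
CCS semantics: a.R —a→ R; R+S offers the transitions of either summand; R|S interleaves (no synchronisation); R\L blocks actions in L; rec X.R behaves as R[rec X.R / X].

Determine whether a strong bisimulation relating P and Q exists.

bisimilar

Reachable graph of P (2 states):
  m0 = rec X. a.(X + X)\{a,b,c} ⊢ ··a··> m1
  m1 = ((rec X. a.(X + X)\{a,b,c}) + (rec X. a.(X + X)\{a,b,c}))\{a,b,c} ⊢ (no moves)
Reachable graph of Q (2 states):
  n0 = rec X. a.(X + X)\{a,b,c} + 0 ⊢ ··a··> n1
  n1 = ((rec X. a.(X + X)\{a,b,c} + 0) + (rec X. a.(X + X)\{a,b,c} + 0))\{a,b,c} ⊢ (no moves)
Coarsest stable partition (strong bisimilarity classes):
  B0 = {m0, n0}
  B1 = {m1, n1}
m0 ∈ B0, n0 ∈ B0 → same block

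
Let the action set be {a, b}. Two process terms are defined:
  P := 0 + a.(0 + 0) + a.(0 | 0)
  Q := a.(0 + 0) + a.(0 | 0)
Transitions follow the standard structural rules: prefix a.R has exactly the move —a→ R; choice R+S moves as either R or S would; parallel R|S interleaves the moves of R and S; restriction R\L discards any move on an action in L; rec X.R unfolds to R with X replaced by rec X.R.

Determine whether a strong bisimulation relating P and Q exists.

P ~ Q

LTS(P): 3 reachable states
  s0 = 0 + a.(0 + 0) + a.(0 | 0) ⊢ —a→ s1, —a→ s2
  s1 = 0 + 0 ⊢ stopped
  s2 = 0 | 0 ⊢ stopped
LTS(Q): 3 reachable states
  t0 = a.(0 + 0) + a.(0 | 0) ⊢ —a→ t1, —a→ t2
  t1 = 0 + 0 ⊢ stopped
  t2 = 0 | 0 ⊢ stopped
Bisimilarity quotient blocks:
  B0 = {s0, t0}
  B1 = {s1, s2, t1, t2}
s0 ∈ B0, t0 ∈ B0 → same block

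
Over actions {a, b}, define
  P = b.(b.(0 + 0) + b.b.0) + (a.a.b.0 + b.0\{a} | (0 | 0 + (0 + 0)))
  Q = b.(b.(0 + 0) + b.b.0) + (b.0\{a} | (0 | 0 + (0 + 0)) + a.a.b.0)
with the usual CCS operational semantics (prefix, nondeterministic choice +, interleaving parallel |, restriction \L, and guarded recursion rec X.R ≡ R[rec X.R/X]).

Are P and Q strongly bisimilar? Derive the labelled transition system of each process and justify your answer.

LTS(P): 7 reachable states
  u0 = b.(b.(0 + 0) + b.b.0) + (a.a.b.0 + b.0\{a} | (0 | 0 + (0 + 0))) :: =a=> u1, =b=> u2, =b=> u3
  u1 = a.b.0 :: =a=> u4
  u2 = 0\{a} | (0 | 0 + (0 + 0)) :: (no moves)
  u3 = b.(0 + 0) + b.b.0 :: =b=> u4, =b=> u5
  u4 = b.0 :: =b=> u6
  u5 = 0 + 0 :: (no moves)
  u6 = 0 :: (no moves)
LTS(Q): 7 reachable states
  v0 = b.(b.(0 + 0) + b.b.0) + (b.0\{a} | (0 | 0 + (0 + 0)) + a.a.b.0) :: =a=> v1, =b=> v2, =b=> v3
  v1 = a.b.0 :: =a=> v4
  v2 = 0\{a} | (0 | 0 + (0 + 0)) :: (no moves)
  v3 = b.(0 + 0) + b.b.0 :: =b=> v4, =b=> v5
  v4 = b.0 :: =b=> v6
  v5 = 0 + 0 :: (no moves)
  v6 = 0 :: (no moves)
Coarsest stable partition (strong bisimilarity classes):
  B0 = {u0, v0}
  B1 = {u2, u5, u6, v2, v5, v6}
  B2 = {u3, v3}
  B3 = {u4, v4}
  B4 = {u1, v1}
u0 ∈ B0, v0 ∈ B0 → same block

bisimilar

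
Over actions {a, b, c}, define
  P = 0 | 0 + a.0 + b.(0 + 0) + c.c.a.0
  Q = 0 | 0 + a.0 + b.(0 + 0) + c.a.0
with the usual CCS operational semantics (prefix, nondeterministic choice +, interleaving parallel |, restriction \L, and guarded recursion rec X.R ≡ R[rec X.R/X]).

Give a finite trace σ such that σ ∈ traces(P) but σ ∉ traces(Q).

cc

LTS(P): 5 reachable states
  s0 = 0 | 0 + a.0 + b.(0 + 0) + c.c.a.0 :: ··a··> s1, ··b··> s2, ··c··> s3
  s1 = 0 :: stopped
  s2 = 0 + 0 :: stopped
  s3 = c.a.0 :: ··c··> s4
  s4 = a.0 :: ··a··> s1
LTS(Q): 4 reachable states
  t0 = 0 | 0 + a.0 + b.(0 + 0) + c.a.0 :: ··a··> t1, ··b··> t2, ··c··> t3
  t1 = 0 :: stopped
  t2 = 0 + 0 :: stopped
  t3 = a.0 :: ··a··> t1
Run σ = ⟨cc⟩ on P: start {s0}
  step 1 (c): {s3}
  step 2 (c): {s4}
  — P admits the full trace.
Run σ = ⟨cc⟩ on Q: start {t0}
  step 1 (c): {t3}
  step 2 (c): no successor for Q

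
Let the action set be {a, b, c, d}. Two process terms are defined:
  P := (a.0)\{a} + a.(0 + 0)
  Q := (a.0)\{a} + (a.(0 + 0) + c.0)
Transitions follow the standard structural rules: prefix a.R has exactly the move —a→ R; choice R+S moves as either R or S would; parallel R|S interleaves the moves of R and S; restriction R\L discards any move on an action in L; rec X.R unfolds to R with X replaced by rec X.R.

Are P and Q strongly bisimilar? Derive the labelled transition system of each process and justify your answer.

P's transition system — 2 states:
  s0 = (a.0)\{a} + a.(0 + 0) → =a=> s1
  s1 = 0 + 0 → ∅
Q's transition system — 3 states:
  t0 = (a.0)\{a} + (a.(0 + 0) + c.0) → =a=> t1, =c=> t2
  t1 = 0 + 0 → ∅
  t2 = 0 → ∅
Bisimilarity quotient blocks:
  B0 = {s0}
  B1 = {s1, t1, t2}
  B2 = {t0}
s0 ∈ B0, t0 ∈ B2 → different blocks

not bisimilar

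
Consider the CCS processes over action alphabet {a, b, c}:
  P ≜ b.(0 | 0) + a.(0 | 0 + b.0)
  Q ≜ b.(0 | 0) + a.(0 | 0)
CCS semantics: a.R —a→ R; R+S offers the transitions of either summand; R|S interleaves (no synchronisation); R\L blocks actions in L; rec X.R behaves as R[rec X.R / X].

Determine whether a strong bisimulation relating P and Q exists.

not bisimilar

Reachable graph of P (4 states):
  s0 = b.(0 | 0) + a.(0 | 0 + b.0) :: -a-> s1, -b-> s2
  s1 = 0 | 0 + b.0 :: -b-> s3
  s2 = 0 | 0 :: (no moves)
  s3 = 0 :: (no moves)
Reachable graph of Q (2 states):
  t0 = b.(0 | 0) + a.(0 | 0) :: -a-> t1, -b-> t1
  t1 = 0 | 0 :: (no moves)
Partition-refinement fixed point:
  B0 = {s0}
  B1 = {s1}
  B2 = {s2, s3, t1}
  B3 = {t0}
s0 ∈ B0, t0 ∈ B3 → different blocks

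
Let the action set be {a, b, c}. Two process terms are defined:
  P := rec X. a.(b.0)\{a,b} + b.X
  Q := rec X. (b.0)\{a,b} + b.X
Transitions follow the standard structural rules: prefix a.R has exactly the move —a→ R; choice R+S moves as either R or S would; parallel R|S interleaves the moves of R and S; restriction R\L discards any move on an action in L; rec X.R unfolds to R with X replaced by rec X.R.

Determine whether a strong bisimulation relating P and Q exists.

Reachable graph of P (2 states):
  p0 = rec X. a.(b.0)\{a,b} + b.X :: --a--▸ p1, --b--▸ p0
  p1 = (b.0)\{a,b} :: deadlocked
Reachable graph of Q (1 states):
  q0 = rec X. (b.0)\{a,b} + b.X :: --b--▸ q0
Bisimilarity quotient blocks:
  B0 = {p0}
  B1 = {p1}
  B2 = {q0}
p0 ∈ B0, q0 ∈ B2 → different blocks

not bisimilar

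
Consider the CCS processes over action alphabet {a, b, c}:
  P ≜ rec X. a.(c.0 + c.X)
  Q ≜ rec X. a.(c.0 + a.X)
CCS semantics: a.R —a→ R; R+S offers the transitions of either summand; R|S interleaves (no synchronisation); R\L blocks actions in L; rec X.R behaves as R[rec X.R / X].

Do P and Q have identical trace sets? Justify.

Reachable graph of P (3 states):
  s0 = rec X. a.(c.0 + c.X) :: -a-> s1
  s1 = c.0 + c.(rec X. a.(c.0 + c.X)) :: -c-> s0, -c-> s2
  s2 = 0 :: ·
Reachable graph of Q (3 states):
  t0 = rec X. a.(c.0 + a.X) :: -a-> t1
  t1 = c.0 + a.(rec X. a.(c.0 + a.X)) :: -a-> t0, -c-> t2
  t2 = 0 :: ·
Trace ⟨aca⟩ through P, begin at {s0}:
  [1] a ⇒ {s1}
  [2] c ⇒ {s0, s2}
  [3] a ⇒ {s1}
  P completes σ.
Trace ⟨aca⟩ through Q, begin at {t0}:
  [1] a ⇒ {t1}
  [2] c ⇒ {t2}
  [3] a ⇒ ∅  — Q cannot continue

traces(P) ≠ traces(Q) — witness ⟨aca⟩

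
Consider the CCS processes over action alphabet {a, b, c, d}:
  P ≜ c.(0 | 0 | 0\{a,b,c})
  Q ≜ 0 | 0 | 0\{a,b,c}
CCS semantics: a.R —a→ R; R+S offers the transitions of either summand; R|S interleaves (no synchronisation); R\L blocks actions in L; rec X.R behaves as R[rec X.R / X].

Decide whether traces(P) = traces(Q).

P's transition system — 2 states:
  m0 = c.(0 | 0 | 0\{a,b,c}) has moves ··c··> m1
  m1 = 0 | 0 | 0\{a,b,c} has moves stopped
Q's transition system — 1 states:
  n0 = 0 | 0 | 0\{a,b,c} has moves stopped
Executing c from P (initial set {m0}):
  [1] c ⇒ {m1}
  P completes σ.
Executing c from Q (initial set {n0}):
  [1] c ⇒ ∅ (Q stuck)

NO — witness ⟨c⟩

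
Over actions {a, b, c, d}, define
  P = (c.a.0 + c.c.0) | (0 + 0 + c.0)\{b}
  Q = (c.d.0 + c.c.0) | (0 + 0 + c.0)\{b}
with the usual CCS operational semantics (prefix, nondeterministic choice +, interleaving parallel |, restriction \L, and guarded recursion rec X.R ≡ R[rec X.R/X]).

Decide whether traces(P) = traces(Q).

P's transition system — 8 states:
  s0 = (c.a.0 + c.c.0) | (0 + 0 + c.0)\{b} :: ··c··> s1, ··c··> s2, ··c··> s3
  s1 = (c.a.0 + c.c.0) | 0\{b} :: ··c··> s4, ··c··> s5
  s2 = a.0 | (0 + 0 + c.0)\{b} :: ··a··> s6, ··c··> s4
  s3 = c.0 | (0 + 0 + c.0)\{b} :: ··c··> s5, ··c··> s6
  s4 = a.0 | 0\{b} :: ··a··> s7
  s5 = c.0 | 0\{b} :: ··c··> s7
  s6 = 0 | (0 + 0 + c.0)\{b} :: ··c··> s7
  s7 = 0 | 0\{b} :: ∅
Q's transition system — 8 states:
  t0 = (c.d.0 + c.c.0) | (0 + 0 + c.0)\{b} :: ··c··> t1, ··c··> t2, ··c··> t3
  t1 = (c.d.0 + c.c.0) | 0\{b} :: ··c··> t4, ··c··> t5
  t2 = c.0 | (0 + 0 + c.0)\{b} :: ··c··> t4, ··c··> t6
  t3 = d.0 | (0 + 0 + c.0)\{b} :: ··c··> t5, ··d··> t6
  t4 = c.0 | 0\{b} :: ··c··> t7
  t5 = d.0 | 0\{b} :: ··d··> t7
  t6 = 0 | (0 + 0 + c.0)\{b} :: ··c··> t7
  t7 = 0 | 0\{b} :: ∅
Trace ⟨ca⟩ through P, begin at {s0}:
  after c @ step 1: {s1, s2, s3}
  after a @ step 2: {s6}
  ✓ P
Trace ⟨ca⟩ through Q, begin at {t0}:
  after c @ step 1: {t1, t2, t3}
  after a @ step 2: no successor for Q

trace-distinct — witness ⟨ca⟩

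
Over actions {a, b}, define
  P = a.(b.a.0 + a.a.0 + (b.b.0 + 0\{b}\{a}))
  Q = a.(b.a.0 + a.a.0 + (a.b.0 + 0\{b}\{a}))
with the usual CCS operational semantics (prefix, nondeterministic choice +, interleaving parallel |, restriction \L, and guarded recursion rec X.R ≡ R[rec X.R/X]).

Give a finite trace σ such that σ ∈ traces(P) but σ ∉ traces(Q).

abb

P's transition system — 5 states:
  p0 = a.(b.a.0 + a.a.0 + (b.b.0 + 0\{b}\{a})) has moves —a→ p1
  p1 = b.a.0 + a.a.0 + (b.b.0 + 0\{b}\{a}) has moves —a→ p2, —b→ p2, —b→ p3
  p2 = a.0 has moves —a→ p4
  p3 = b.0 has moves —b→ p4
  p4 = 0 has moves deadlocked
Q's transition system — 5 states:
  q0 = a.(b.a.0 + a.a.0 + (a.b.0 + 0\{b}\{a})) has moves —a→ q1
  q1 = b.a.0 + a.a.0 + (a.b.0 + 0\{b}\{a}) has moves —a→ q2, —a→ q3, —b→ q2
  q2 = a.0 has moves —a→ q4
  q3 = b.0 has moves —b→ q4
  q4 = 0 has moves deadlocked
Executing abb from P (initial set {p0}):
  after a @ step 1: {p1}
  after b @ step 2: {p2, p3}
  after b @ step 3: {p4}
  P completes σ.
Executing abb from Q (initial set {q0}):
  after a @ step 1: {q1}
  after b @ step 2: {q2}
  after b @ step 3: ∅ (Q stuck)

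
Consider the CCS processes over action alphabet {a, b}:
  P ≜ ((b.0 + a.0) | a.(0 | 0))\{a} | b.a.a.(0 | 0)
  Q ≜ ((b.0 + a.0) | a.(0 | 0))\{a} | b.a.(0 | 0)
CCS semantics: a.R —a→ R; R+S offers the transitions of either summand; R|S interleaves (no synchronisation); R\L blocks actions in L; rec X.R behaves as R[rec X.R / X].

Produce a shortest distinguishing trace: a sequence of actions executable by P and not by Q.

baa

P's transition system — 8 states:
  p0 = ((b.0 + a.0) | a.(0 | 0))\{a} | b.a.a.(0 | 0) :: --b--▸ p1, --b--▸ p2
  p1 = ((b.0 + a.0) | a.(0 | 0))\{a} | a.a.(0 | 0) :: --a--▸ p3, --b--▸ p4
  p2 = (0 | a.(0 | 0))\{a} | b.a.a.(0 | 0) :: --b--▸ p4
  p3 = ((b.0 + a.0) | a.(0 | 0))\{a} | a.(0 | 0) :: --a--▸ p5, --b--▸ p6
  p4 = (0 | a.(0 | 0))\{a} | a.a.(0 | 0) :: --a--▸ p6
  p5 = ((b.0 + a.0) | a.(0 | 0))\{a} | (0 | 0) :: --b--▸ p7
  p6 = (0 | a.(0 | 0))\{a} | a.(0 | 0) :: --a--▸ p7
  p7 = (0 | a.(0 | 0))\{a} | (0 | 0) :: deadlocked
Q's transition system — 6 states:
  q0 = ((b.0 + a.0) | a.(0 | 0))\{a} | b.a.(0 | 0) :: --b--▸ q1, --b--▸ q2
  q1 = ((b.0 + a.0) | a.(0 | 0))\{a} | a.(0 | 0) :: --a--▸ q3, --b--▸ q4
  q2 = (0 | a.(0 | 0))\{a} | b.a.(0 | 0) :: --b--▸ q4
  q3 = ((b.0 + a.0) | a.(0 | 0))\{a} | (0 | 0) :: --b--▸ q5
  q4 = (0 | a.(0 | 0))\{a} | a.(0 | 0) :: --a--▸ q5
  q5 = (0 | a.(0 | 0))\{a} | (0 | 0) :: deadlocked
Trace ⟨baa⟩ through P, begin at {p0}:
  step 1 (b): {p1, p2}
  step 2 (a): {p3}
  step 3 (a): {p5}
  ✓ P
Trace ⟨baa⟩ through Q, begin at {q0}:
  step 1 (b): {q1, q2}
  step 2 (a): {q3}
  step 3 (a): ∅ (Q stuck)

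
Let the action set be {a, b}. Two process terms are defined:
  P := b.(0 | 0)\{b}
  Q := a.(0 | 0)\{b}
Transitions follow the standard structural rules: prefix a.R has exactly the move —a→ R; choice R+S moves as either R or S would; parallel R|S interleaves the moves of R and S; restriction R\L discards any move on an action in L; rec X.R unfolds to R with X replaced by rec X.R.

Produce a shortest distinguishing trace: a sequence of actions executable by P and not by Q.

LTS(P): 2 reachable states
  p0 = b.(0 | 0)\{b} has moves -b-> p1
  p1 = (0 | 0)\{b} has moves deadlocked
LTS(Q): 2 reachable states
  q0 = a.(0 | 0)\{b} has moves -a-> q1
  q1 = (0 | 0)\{b} has moves deadlocked
Run σ = ⟨b⟩ on P: start {p0}
  after b @ step 1: {p1}
  P completes σ.
Run σ = ⟨b⟩ on Q: start {q0}
  after b @ step 1: ∅  — Q cannot continue

b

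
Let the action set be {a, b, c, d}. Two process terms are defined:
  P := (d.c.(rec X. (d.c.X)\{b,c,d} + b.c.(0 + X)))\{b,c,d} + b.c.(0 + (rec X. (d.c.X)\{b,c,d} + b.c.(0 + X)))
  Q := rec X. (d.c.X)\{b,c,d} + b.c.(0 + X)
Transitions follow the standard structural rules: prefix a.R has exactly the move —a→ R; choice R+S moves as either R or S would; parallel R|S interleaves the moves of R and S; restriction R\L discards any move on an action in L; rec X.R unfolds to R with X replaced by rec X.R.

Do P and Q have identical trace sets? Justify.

P's transition system — 3 states:
  u0 = (d.c.(rec X. (d.c.X)\{b,c,d} + b.c.(0 + X)))\{b,c,d} + b.c.(0 + (rec X. (d.c.X)\{b,c,d} + b.c.(0 + X))) | --b--▸ u1
  u1 = c.(0 + (rec X. (d.c.X)\{b,c,d} + b.c.(0 + X))) | --c--▸ u2
  u2 = 0 + (rec X. (d.c.X)\{b,c,d} + b.c.(0 + X)) | --b--▸ u1
Q's transition system — 3 states:
  v0 = rec X. (d.c.X)\{b,c,d} + b.c.(0 + X) | --b--▸ v1
  v1 = c.(0 + (rec X. (d.c.X)\{b,c,d} + b.c.(0 + X))) | --c--▸ v2
  v2 = 0 + (rec X. (d.c.X)\{b,c,d} + b.c.(0 + X)) | --b--▸ v1
Bisimilarity quotient blocks:
  B0 = {u0, u2, v0, v2}
  B1 = {u1, v1}
u0 ∈ B0, v0 ∈ B0 → same block
Bisimilar ⇒ trace-equivalent.

YES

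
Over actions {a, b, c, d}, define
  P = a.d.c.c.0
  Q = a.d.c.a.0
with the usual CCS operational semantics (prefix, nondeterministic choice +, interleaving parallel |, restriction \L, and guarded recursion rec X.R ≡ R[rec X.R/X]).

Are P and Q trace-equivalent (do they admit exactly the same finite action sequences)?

P's transition system — 5 states:
  u0 = a.d.c.c.0 ⊢ =a=> u1
  u1 = d.c.c.0 ⊢ =d=> u2
  u2 = c.c.0 ⊢ =c=> u3
  u3 = c.0 ⊢ =c=> u4
  u4 = 0 ⊢ stopped
Q's transition system — 5 states:
  v0 = a.d.c.a.0 ⊢ =a=> v1
  v1 = d.c.a.0 ⊢ =d=> v2
  v2 = c.a.0 ⊢ =c=> v3
  v3 = a.0 ⊢ =a=> v4
  v4 = 0 ⊢ stopped
Trace ⟨adcc⟩ through P, begin at {u0}:
  [1] a ⇒ {u1}
  [2] d ⇒ {u2}
  [3] c ⇒ {u3}
  [4] c ⇒ {u4}
  — P admits the full trace.
Trace ⟨adcc⟩ through Q, begin at {v0}:
  [1] a ⇒ {v1}
  [2] d ⇒ {v2}
  [3] c ⇒ {v3}
  [4] c ⇒ no successor for Q

traces(P) ≠ traces(Q) — witness ⟨adcc⟩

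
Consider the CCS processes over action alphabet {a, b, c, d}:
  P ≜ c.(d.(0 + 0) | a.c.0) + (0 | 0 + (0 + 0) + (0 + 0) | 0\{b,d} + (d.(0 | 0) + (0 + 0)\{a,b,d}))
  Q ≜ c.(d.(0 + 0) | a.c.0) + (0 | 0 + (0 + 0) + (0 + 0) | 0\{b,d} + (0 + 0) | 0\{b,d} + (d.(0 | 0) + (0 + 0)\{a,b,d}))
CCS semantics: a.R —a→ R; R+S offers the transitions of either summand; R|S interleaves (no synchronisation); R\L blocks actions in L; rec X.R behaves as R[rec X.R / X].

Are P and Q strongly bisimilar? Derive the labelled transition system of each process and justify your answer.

Reachable graph of P (8 states):
  u0 = c.(d.(0 + 0) | a.c.0) + (0 | 0 + (0 + 0) + (0 + 0) | 0\{b,d} + (d.(0 | 0) + (0 + 0)\{a,b,d})) → -c-> u1, -d-> u2
  u1 = d.(0 + 0) | a.c.0 → -a-> u3, -d-> u4
  u2 = 0 | 0 → ·
  u3 = d.(0 + 0) | c.0 → -c-> u5, -d-> u6
  u4 = (0 + 0) | a.c.0 → -a-> u6
  u5 = d.(0 + 0) | 0 → -d-> u7
  u6 = (0 + 0) | c.0 → -c-> u7
  u7 = (0 + 0) | 0 → ·
Reachable graph of Q (8 states):
  v0 = c.(d.(0 + 0) | a.c.0) + (0 | 0 + (0 + 0) + (0 + 0) | 0\{b,d} + (0 + 0) | 0\{b,d} + (d.(0 | 0) + (0 + 0)\{a,b,d})) → -c-> v1, -d-> v2
  v1 = d.(0 + 0) | a.c.0 → -a-> v3, -d-> v4
  v2 = 0 | 0 → ·
  v3 = d.(0 + 0) | c.0 → -c-> v5, -d-> v6
  v4 = (0 + 0) | a.c.0 → -a-> v6
  v5 = d.(0 + 0) | 0 → -d-> v7
  v6 = (0 + 0) | c.0 → -c-> v7
  v7 = (0 + 0) | 0 → ·
Coarsest stable partition (strong bisimilarity classes):
  B0 = {u0, v0}
  B1 = {u1, v1}
  B2 = {u4, v4}
  B3 = {u6, v6}
  B4 = {u2, u7, v2, v7}
  B5 = {u3, v3}
  B6 = {u5, v5}
u0 ∈ B0, v0 ∈ B0 → same block

P ~ Q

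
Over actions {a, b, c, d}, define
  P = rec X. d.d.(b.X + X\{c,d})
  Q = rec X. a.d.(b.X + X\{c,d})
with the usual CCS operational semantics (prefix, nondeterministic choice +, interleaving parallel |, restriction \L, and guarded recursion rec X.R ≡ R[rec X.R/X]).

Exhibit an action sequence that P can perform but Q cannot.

d

LTS(P): 3 reachable states
  s0 = rec X. d.d.(b.X + X\{c,d}) | ··d··> s1
  s1 = d.(b.(rec X. d.d.(b.X + X\{c,d})) + (rec X. d.d.(b.X + X\{c,d}))\{c,d}) | ··d··> s2
  s2 = b.(rec X. d.d.(b.X + X\{c,d})) + (rec X. d.d.(b.X + X\{c,d}))\{c,d} | ··b··> s0
LTS(Q): 4 reachable states
  t0 = rec X. a.d.(b.X + X\{c,d}) | ··a··> t1
  t1 = d.(b.(rec X. a.d.(b.X + X\{c,d})) + (rec X. a.d.(b.X + X\{c,d}))\{c,d}) | ··d··> t2
  t2 = b.(rec X. a.d.(b.X + X\{c,d})) + (rec X. a.d.(b.X + X\{c,d}))\{c,d} | ··a··> t3, ··b··> t0
  t3 = (d.(b.(rec X. a.d.(b.X + X\{c,d})) + (rec X. a.d.(b.X + X\{c,d}))\{c,d}))\{c,d} | ∅
Executing d from P (initial set {s0}):
  after d @ step 1: {s1}
  P completes σ.
Executing d from Q (initial set {t0}):
  after d @ step 1: no successor for Q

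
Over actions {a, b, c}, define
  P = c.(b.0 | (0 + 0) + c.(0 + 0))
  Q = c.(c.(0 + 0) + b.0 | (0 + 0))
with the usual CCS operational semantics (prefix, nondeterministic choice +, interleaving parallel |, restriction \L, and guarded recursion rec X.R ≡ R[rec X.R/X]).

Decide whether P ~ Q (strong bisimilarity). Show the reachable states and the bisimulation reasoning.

LTS(P): 4 reachable states
  p0 = c.(b.0 | (0 + 0) + c.(0 + 0)) :: --c--▸ p1
  p1 = b.0 | (0 + 0) + c.(0 + 0) :: --b--▸ p2, --c--▸ p3
  p2 = 0 | (0 + 0) :: (no moves)
  p3 = 0 + 0 :: (no moves)
LTS(Q): 4 reachable states
  q0 = c.(c.(0 + 0) + b.0 | (0 + 0)) :: --c--▸ q1
  q1 = c.(0 + 0) + b.0 | (0 + 0) :: --b--▸ q2, --c--▸ q3
  q2 = 0 | (0 + 0) :: (no moves)
  q3 = 0 + 0 :: (no moves)
Partition-refinement fixed point:
  B0 = {p0, q0}
  B1 = {p1, q1}
  B2 = {p2, p3, q2, q3}
p0 ∈ B0, q0 ∈ B0 → same block

bisimilar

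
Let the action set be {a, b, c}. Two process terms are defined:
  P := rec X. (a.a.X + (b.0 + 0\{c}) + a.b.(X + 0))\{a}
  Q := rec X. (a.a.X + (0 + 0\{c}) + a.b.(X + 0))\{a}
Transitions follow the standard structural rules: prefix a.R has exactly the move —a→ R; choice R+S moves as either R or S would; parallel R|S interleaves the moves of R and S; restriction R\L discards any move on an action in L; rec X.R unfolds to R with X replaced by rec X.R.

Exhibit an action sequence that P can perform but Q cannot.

b

LTS(P): 2 reachable states
  s0 = rec X. (a.a.X + (b.0 + 0\{c}) + a.b.(X + 0))\{a} → ··b··> s1
  s1 = 0\{a} → deadlocked
LTS(Q): 1 reachable states
  t0 = rec X. (a.a.X + (0 + 0\{c}) + a.b.(X + 0))\{a} → deadlocked
Trace ⟨b⟩ through P, begin at {s0}:
  [1] b ⇒ {s1}
  ✓ P
Trace ⟨b⟩ through Q, begin at {t0}:
  [1] b ⇒ ∅ (Q stuck)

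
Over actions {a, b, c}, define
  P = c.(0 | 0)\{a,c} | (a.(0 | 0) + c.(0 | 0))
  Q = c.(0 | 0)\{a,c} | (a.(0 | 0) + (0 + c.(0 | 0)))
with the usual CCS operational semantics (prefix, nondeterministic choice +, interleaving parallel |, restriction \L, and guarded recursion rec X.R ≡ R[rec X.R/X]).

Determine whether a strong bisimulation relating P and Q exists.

P ~ Q

LTS(P): 4 reachable states
  u0 = c.(0 | 0)\{a,c} | (a.(0 | 0) + c.(0 | 0)) | =a=> u1, =c=> u1, =c=> u2
  u1 = c.(0 | 0)\{a,c} | (0 | 0) | =c=> u3
  u2 = (0 | 0)\{a,c} | (a.(0 | 0) + c.(0 | 0)) | =a=> u3, =c=> u3
  u3 = (0 | 0)\{a,c} | (0 | 0) | deadlocked
LTS(Q): 4 reachable states
  v0 = c.(0 | 0)\{a,c} | (a.(0 | 0) + (0 + c.(0 | 0))) | =a=> v1, =c=> v1, =c=> v2
  v1 = c.(0 | 0)\{a,c} | (0 | 0) | =c=> v3
  v2 = (0 | 0)\{a,c} | (a.(0 | 0) + (0 + c.(0 | 0))) | =a=> v3, =c=> v3
  v3 = (0 | 0)\{a,c} | (0 | 0) | deadlocked
Partition-refinement fixed point:
  B0 = {u0, v0}
  B1 = {u1, v1}
  B2 = {u3, v3}
  B3 = {u2, v2}
u0 ∈ B0, v0 ∈ B0 → same block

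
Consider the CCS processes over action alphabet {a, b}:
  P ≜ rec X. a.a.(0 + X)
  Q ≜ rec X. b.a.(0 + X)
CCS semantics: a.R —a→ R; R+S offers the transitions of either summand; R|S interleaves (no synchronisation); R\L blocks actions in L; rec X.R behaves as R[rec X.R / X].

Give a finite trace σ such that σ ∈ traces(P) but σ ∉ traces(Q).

a

P's transition system — 3 states:
  m0 = rec X. a.a.(0 + X) → =a=> m1
  m1 = a.(0 + (rec X. a.a.(0 + X))) → =a=> m2
  m2 = 0 + (rec X. a.a.(0 + X)) → =a=> m1
Q's transition system — 3 states:
  n0 = rec X. b.a.(0 + X) → =b=> n1
  n1 = a.(0 + (rec X. b.a.(0 + X))) → =a=> n2
  n2 = 0 + (rec X. b.a.(0 + X)) → =b=> n1
Executing a from P (initial set {m0}):
  step 1 (a): {m1}
  P completes σ.
Executing a from Q (initial set {n0}):
  step 1 (a): no successor for Q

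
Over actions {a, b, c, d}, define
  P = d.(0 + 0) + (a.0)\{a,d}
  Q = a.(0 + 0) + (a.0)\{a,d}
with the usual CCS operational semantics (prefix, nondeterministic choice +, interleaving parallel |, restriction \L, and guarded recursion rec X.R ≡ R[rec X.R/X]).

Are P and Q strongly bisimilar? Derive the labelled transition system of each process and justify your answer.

P ≁ Q

Reachable graph of P (2 states):
  u0 = d.(0 + 0) + (a.0)\{a,d} → =d=> u1
  u1 = 0 + 0 → ·
Reachable graph of Q (2 states):
  v0 = a.(0 + 0) + (a.0)\{a,d} → =a=> v1
  v1 = 0 + 0 → ·
Coarsest stable partition (strong bisimilarity classes):
  B0 = {u0}
  B1 = {u1, v1}
  B2 = {v0}
u0 ∈ B0, v0 ∈ B2 → different blocks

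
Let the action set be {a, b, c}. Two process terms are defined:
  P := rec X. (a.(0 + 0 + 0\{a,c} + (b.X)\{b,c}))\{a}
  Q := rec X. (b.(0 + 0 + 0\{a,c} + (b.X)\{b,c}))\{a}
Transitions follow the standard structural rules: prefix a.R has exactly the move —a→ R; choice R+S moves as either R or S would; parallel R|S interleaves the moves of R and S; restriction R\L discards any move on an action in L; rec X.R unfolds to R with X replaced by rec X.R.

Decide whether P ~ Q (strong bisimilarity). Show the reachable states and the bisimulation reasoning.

NO

Reachable graph of P (1 states):
  p0 = rec X. (a.(0 + 0 + 0\{a,c} + (b.X)\{b,c}))\{a} :: deadlocked
Reachable graph of Q (2 states):
  q0 = rec X. (b.(0 + 0 + 0\{a,c} + (b.X)\{b,c}))\{a} :: =b=> q1
  q1 = (0 + 0 + 0\{a,c} + (b.(rec X. (b.(0 + 0 + 0\{a,c} + (b.X)\{b,c}))\{a}))\{b,c})\{a} :: deadlocked
Bisimilarity quotient blocks:
  B0 = {p0, q1}
  B1 = {q0}
p0 ∈ B0, q0 ∈ B1 → different blocks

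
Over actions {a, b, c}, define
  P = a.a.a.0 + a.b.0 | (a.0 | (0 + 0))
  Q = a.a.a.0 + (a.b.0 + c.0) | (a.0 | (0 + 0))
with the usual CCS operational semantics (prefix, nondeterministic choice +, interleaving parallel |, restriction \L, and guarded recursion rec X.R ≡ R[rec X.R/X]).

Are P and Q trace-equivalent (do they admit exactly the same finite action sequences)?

P's transition system — 9 states:
  u0 = a.a.a.0 + a.b.0 | (a.0 | (0 + 0)) | -a-> u1, -a-> u2, -a-> u3
  u1 = a.a.0 | -a-> u4
  u2 = a.b.0 | (0 | (0 + 0)) | -a-> u5
  u3 = b.0 | (a.0 | (0 + 0)) | -a-> u5, -b-> u6
  u4 = a.0 | -a-> u7
  u5 = b.0 | (0 | (0 + 0)) | -b-> u8
  u6 = 0 | (a.0 | (0 + 0)) | -a-> u8
  u7 = 0 | deadlocked
  u8 = 0 | (0 | (0 + 0)) | deadlocked
Q's transition system — 9 states:
  v0 = a.a.a.0 + (a.b.0 + c.0) | (a.0 | (0 + 0)) | -a-> v1, -a-> v2, -a-> v3, -c-> v4
  v1 = (a.b.0 + c.0) | (0 | (0 + 0)) | -a-> v5, -c-> v6
  v2 = a.a.0 | -a-> v7
  v3 = b.0 | (a.0 | (0 + 0)) | -a-> v5, -b-> v4
  v4 = 0 | (a.0 | (0 + 0)) | -a-> v6
  v5 = b.0 | (0 | (0 + 0)) | -b-> v6
  v6 = 0 | (0 | (0 + 0)) | deadlocked
  v7 = a.0 | -a-> v8
  v8 = 0 | deadlocked
Run σ = ⟨c⟩ on Q: start {v0}
  step 1 (c): {v4}
  ✓ Q
Run σ = ⟨c⟩ on P: start {u0}
  step 1 (c): ∅ (P stuck)

trace-distinct — witness ⟨c⟩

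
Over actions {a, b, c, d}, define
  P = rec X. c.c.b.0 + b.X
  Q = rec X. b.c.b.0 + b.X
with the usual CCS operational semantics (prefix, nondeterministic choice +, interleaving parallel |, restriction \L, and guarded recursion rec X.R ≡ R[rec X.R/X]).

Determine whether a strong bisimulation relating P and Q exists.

P's transition system — 4 states:
  s0 = rec X. c.c.b.0 + b.X | -b-> s0, -c-> s1
  s1 = c.b.0 | -c-> s2
  s2 = b.0 | -b-> s3
  s3 = 0 | stopped
Q's transition system — 4 states:
  t0 = rec X. b.c.b.0 + b.X | -b-> t0, -b-> t1
  t1 = c.b.0 | -c-> t2
  t2 = b.0 | -b-> t3
  t3 = 0 | stopped
Partition-refinement fixed point:
  B0 = {s0}
  B1 = {s1, t1}
  B2 = {s2, t2}
  B3 = {s3, t3}
  B4 = {t0}
s0 ∈ B0, t0 ∈ B4 → different blocks

P ≁ Q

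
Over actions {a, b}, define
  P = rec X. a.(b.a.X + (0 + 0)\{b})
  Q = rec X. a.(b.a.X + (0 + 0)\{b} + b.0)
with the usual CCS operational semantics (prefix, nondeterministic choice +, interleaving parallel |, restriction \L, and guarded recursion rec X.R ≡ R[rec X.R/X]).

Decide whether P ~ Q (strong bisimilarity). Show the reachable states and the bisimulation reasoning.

NO

LTS(P): 3 reachable states
  s0 = rec X. a.(b.a.X + (0 + 0)\{b}) ⊢ =a=> s1
  s1 = b.a.(rec X. a.(b.a.X + (0 + 0)\{b})) + (0 + 0)\{b} ⊢ =b=> s2
  s2 = a.(rec X. a.(b.a.X + (0 + 0)\{b})) ⊢ =a=> s0
LTS(Q): 4 reachable states
  t0 = rec X. a.(b.a.X + (0 + 0)\{b} + b.0) ⊢ =a=> t1
  t1 = b.a.(rec X. a.(b.a.X + (0 + 0)\{b} + b.0)) + (0 + 0)\{b} + b.0 ⊢ =b=> t2, =b=> t3
  t2 = 0 ⊢ ∅
  t3 = a.(rec X. a.(b.a.X + (0 + 0)\{b} + b.0)) ⊢ =a=> t0
Coarsest stable partition (strong bisimilarity classes):
  B0 = {s0}
  B1 = {s1}
  B2 = {s2}
  B3 = {t0}
  B4 = {t1}
  B5 = {t3}
  B6 = {t2}
s0 ∈ B0, t0 ∈ B3 → different blocks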